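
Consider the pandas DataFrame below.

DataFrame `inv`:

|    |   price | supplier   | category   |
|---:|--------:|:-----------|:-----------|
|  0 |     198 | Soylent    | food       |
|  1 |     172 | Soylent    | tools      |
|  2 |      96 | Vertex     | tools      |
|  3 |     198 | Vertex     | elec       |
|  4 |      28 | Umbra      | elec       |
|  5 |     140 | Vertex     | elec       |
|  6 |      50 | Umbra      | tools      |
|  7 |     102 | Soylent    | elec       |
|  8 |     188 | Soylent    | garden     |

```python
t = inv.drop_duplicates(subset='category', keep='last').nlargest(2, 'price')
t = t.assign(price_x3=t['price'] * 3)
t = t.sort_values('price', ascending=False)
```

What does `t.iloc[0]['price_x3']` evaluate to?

drop duplicate category (keep=last):
   price supplier category
0    198  Soylent     food
6     50    Umbra    tools
7    102  Soylent     elec
8    188  Soylent   garden
take 2 rows with largest price:
   price supplier category
0    198  Soylent     food
8    188  Soylent   garden
add column price_x3 = t['price'] * 3:
   price supplier category  price_x3
0    198  Soylent     food       594
8    188  Soylent   garden       564
sort by price descending:
   price supplier category  price_x3
0    198  Soylent     food       594
8    188  Soylent   garden       564
Finally, value at position 0, column 'price_x3' = 594.

594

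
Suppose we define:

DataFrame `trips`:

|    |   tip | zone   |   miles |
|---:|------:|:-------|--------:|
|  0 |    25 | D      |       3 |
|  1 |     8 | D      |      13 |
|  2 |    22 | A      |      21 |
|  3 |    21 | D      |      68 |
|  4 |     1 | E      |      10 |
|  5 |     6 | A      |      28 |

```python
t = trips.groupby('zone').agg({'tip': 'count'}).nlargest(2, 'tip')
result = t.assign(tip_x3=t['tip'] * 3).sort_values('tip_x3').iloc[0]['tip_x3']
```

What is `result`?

group by zone, count of tip:
      tip
zone     
A       2
D       3
E       1
take 2 rows with largest tip:
      tip
zone     
D       3
A       2
add column tip_x3 = t['tip'] * 3:
      tip  tip_x3
zone             
D       3       9
A       2       6
sort by tip_x3:
      tip  tip_x3
zone             
A       2       6
D       3       9
value at position 0, column 'tip_x3' → 6

6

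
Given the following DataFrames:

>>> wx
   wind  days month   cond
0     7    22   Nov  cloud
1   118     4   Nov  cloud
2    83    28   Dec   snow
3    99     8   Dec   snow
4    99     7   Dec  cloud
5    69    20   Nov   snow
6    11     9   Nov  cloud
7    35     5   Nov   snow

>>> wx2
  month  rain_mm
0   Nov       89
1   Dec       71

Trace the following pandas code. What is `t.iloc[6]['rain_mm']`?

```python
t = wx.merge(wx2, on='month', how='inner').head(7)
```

89

merge on 'month' (how='inner') → 8 rows:
   wind  days month   cond  rain_mm
0     7    22   Nov  cloud       89
1   118     4   Nov  cloud       89
2    83    28   Dec   snow       71
3    99     8   Dec   snow       71
4    99     7   Dec  cloud       71
5    69    20   Nov   snow       89
6    11     9   Nov  cloud       89
7    35     5   Nov   snow       89
take first 7 rows:
   wind  days month   cond  rain_mm
0     7    22   Nov  cloud       89
1   118     4   Nov  cloud       89
2    83    28   Dec   snow       71
3    99     8   Dec   snow       71
4    99     7   Dec  cloud       71
5    69    20   Nov   snow       89
6    11     9   Nov  cloud       89
Reading off the value at position 6, column 'rain_mm', we get 89.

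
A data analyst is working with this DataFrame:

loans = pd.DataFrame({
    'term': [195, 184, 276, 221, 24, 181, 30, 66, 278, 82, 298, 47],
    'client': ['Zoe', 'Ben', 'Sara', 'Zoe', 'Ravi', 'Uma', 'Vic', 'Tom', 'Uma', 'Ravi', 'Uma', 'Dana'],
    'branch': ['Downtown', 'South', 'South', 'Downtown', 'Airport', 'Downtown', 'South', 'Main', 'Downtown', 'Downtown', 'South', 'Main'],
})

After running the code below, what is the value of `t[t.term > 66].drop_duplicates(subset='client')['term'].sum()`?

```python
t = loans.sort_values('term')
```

918

sort by term:
    term client    branch
4     24   Ravi   Airport
6     30    Vic     South
11    47   Dana      Main
7     66    Tom      Main
9     82   Ravi  Downtown
5    181    Uma  Downtown
1    184    Ben     South
0    195    Zoe  Downtown
3    221    Zoe  Downtown
2    276   Sara     South
8    278    Uma  Downtown
10   298    Uma     South
filter rows where term > 66:
    term client    branch
9     82   Ravi  Downtown
5    181    Uma  Downtown
1    184    Ben     South
0    195    Zoe  Downtown
3    221    Zoe  Downtown
2    276   Sara     South
8    278    Uma  Downtown
10   298    Uma     South
drop duplicate client (keep=first):
   term client    branch
9    82   Ravi  Downtown
5   181    Uma  Downtown
1   184    Ben     South
0   195    Zoe  Downtown
2   276   Sara     South
Then the sum of column 'term': 918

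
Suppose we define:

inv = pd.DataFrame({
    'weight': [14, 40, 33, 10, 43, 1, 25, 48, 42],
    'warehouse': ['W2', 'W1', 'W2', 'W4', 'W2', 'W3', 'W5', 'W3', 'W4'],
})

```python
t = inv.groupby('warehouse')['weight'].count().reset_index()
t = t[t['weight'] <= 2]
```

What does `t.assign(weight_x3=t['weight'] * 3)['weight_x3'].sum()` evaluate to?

group by warehouse, count of weight:
warehouse
W1    1
W2    3
W3    2
W4    2
W5    1
Name: weight, dtype: int64
reset_index():
  warehouse  weight
0        W1       1
1        W2       3
2        W3       2
3        W4       2
4        W5       1
filter rows where weight <= 2:
  warehouse  weight
0        W1       1
2        W3       2
3        W4       2
4        W5       1
add column weight_x3 = t['weight'] * 3:
  warehouse  weight  weight_x3
0        W1       1          3
2        W3       2          6
3        W4       2          6
4        W5       1          3
sum of column 'weight_x3' → 18

18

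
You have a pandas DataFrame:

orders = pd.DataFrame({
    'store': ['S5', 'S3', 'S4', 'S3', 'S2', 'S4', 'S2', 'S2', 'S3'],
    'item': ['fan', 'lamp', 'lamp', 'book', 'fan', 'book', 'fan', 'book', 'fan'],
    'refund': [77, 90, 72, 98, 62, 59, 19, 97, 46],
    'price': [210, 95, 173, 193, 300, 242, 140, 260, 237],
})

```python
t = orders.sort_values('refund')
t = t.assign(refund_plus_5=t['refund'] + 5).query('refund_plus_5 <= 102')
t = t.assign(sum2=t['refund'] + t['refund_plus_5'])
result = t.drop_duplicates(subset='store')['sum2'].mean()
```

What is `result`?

sort by refund:
  store  item  refund  price
6    S2   fan      19    140
8    S3   fan      46    237
5    S4  book      59    242
4    S2   fan      62    300
2    S4  lamp      72    173
0    S5   fan      77    210
1    S3  lamp      90     95
7    S2  book      97    260
3    S3  book      98    193
add column refund_plus_5 = t['refund'] + 5:
  store  item  refund  price  refund_plus_5
6    S2   fan      19    140             24
8    S3   fan      46    237             51
5    S4  book      59    242             64
4    S2   fan      62    300             67
2    S4  lamp      72    173             77
0    S5   fan      77    210             82
1    S3  lamp      90     95             95
7    S2  book      97    260            102
3    S3  book      98    193            103
filter rows where refund_plus_5 <= 102:
  store  item  refund  price  refund_plus_5
6    S2   fan      19    140             24
8    S3   fan      46    237             51
5    S4  book      59    242             64
4    S2   fan      62    300             67
2    S4  lamp      72    173             77
0    S5   fan      77    210             82
1    S3  lamp      90     95             95
7    S2  book      97    260            102
add column sum2 = t['refund'] + t['refund_plus_5']:
  store  item  refund  price  refund_plus_5  sum2
6    S2   fan      19    140             24    43
8    S3   fan      46    237             51    97
5    S4  book      59    242             64   123
4    S2   fan      62    300             67   129
2    S4  lamp      72    173             77   149
0    S5   fan      77    210             82   159
1    S3  lamp      90     95             95   185
7    S2  book      97    260            102   199
drop duplicate store (keep=first):
  store  item  refund  price  refund_plus_5  sum2
6    S2   fan      19    140             24    43
8    S3   fan      46    237             51    97
5    S4  book      59    242             64   123
0    S5   fan      77    210             82   159
Then the mean of column 'sum2': 105.5

105.5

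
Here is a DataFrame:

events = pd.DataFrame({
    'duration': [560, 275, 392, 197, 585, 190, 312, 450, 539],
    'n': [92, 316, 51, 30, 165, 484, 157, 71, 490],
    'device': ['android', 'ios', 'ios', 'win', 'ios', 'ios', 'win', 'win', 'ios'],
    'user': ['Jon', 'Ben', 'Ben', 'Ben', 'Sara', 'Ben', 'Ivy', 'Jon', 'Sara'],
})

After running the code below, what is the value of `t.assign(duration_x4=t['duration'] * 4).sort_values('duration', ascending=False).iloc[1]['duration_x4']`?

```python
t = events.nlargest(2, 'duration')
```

take 2 rows with largest duration:
   duration    n   device  user
4       585  165      ios  Sara
0       560   92  android   Jon
add column duration_x4 = t['duration'] * 4:
   duration    n   device  user  duration_x4
4       585  165      ios  Sara         2340
0       560   92  android   Jon         2240
sort by duration descending:
   duration    n   device  user  duration_x4
4       585  165      ios  Sara         2340
0       560   92  android   Jon         2240
Then the value at position 1, column 'duration_x4': 2240

2240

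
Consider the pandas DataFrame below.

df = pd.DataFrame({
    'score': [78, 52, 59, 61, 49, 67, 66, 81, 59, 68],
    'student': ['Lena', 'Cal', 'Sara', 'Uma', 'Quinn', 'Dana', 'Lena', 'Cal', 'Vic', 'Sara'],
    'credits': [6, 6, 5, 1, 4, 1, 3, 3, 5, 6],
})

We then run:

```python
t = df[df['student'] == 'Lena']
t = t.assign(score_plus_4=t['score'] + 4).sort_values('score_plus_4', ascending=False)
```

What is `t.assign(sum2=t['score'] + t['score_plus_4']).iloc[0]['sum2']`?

160

filter rows where student == 'Lena':
   score student  credits
0     78    Lena        6
6     66    Lena        3
add column score_plus_4 = t['score'] + 4:
   score student  credits  score_plus_4
0     78    Lena        6            82
6     66    Lena        3            70
sort by score_plus_4 descending:
   score student  credits  score_plus_4
0     78    Lena        6            82
6     66    Lena        3            70
add column sum2 = t['score'] + t['score_plus_4']:
   score student  credits  score_plus_4  sum2
0     78    Lena        6            82   160
6     66    Lena        3            70   136
Taking the value at position 0, column 'sum2' gives 160.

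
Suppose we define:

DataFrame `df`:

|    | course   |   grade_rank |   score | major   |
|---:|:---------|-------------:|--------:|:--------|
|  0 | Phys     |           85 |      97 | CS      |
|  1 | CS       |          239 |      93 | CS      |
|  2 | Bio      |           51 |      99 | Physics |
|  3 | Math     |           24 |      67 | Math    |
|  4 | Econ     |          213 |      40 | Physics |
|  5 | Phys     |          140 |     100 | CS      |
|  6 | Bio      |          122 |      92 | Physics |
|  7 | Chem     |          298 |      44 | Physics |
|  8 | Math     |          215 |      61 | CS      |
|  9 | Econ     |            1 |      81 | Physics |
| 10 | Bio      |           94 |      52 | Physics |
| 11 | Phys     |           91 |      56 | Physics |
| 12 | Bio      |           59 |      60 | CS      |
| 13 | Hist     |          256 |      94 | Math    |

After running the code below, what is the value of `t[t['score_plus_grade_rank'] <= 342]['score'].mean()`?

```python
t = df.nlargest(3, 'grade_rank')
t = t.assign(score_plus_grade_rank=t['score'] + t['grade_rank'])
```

take 3 rows with largest grade_rank:
   course  grade_rank  score    major
7    Chem         298     44  Physics
13   Hist         256     94     Math
1      CS         239     93       CS
add column score_plus_grade_rank = t['score'] + t['grade_rank']:
   course  grade_rank  score    major  score_plus_grade_rank
7    Chem         298     44  Physics                    342
13   Hist         256     94     Math                    350
1      CS         239     93       CS                    332
filter rows where score_plus_grade_rank <= 342:
  course  grade_rank  score    major  score_plus_grade_rank
7   Chem         298     44  Physics                    342
1     CS         239     93       CS                    332
The mean of column 'score' is 68.5.

68.5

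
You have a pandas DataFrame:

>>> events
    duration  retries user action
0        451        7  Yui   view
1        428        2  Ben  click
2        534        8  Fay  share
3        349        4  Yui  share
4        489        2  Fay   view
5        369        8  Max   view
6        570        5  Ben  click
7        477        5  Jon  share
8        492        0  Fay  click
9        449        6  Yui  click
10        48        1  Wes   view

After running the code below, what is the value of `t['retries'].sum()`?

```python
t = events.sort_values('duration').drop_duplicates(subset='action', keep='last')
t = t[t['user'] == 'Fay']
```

10

sort by duration:
    duration  retries user action
10        48        1  Wes   view
3        349        4  Yui  share
5        369        8  Max   view
1        428        2  Ben  click
9        449        6  Yui  click
0        451        7  Yui   view
7        477        5  Jon  share
4        489        2  Fay   view
8        492        0  Fay  click
2        534        8  Fay  share
6        570        5  Ben  click
drop duplicate action (keep=last):
   duration  retries user action
4       489        2  Fay   view
2       534        8  Fay  share
6       570        5  Ben  click
filter rows where user == 'Fay':
   duration  retries user action
4       489        2  Fay   view
2       534        8  Fay  share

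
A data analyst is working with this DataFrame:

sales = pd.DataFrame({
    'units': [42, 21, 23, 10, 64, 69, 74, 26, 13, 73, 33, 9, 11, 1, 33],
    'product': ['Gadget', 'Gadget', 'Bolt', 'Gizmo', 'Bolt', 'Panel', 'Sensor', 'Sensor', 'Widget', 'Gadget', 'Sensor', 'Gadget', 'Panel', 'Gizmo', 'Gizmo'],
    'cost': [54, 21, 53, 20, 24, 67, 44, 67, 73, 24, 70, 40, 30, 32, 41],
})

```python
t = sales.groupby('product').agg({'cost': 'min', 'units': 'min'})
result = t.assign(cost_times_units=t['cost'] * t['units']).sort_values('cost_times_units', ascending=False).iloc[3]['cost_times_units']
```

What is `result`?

group by product: min(cost), min(units):
         cost  units
product             
Bolt       24     23
Gadget     21      9
Gizmo      20      1
Panel      30     11
Sensor     44     26
Widget     73     13
add column cost_times_units = t['cost'] * t['units']:
         cost  units  cost_times_units
product                               
Bolt       24     23               552
Gadget     21      9               189
Gizmo      20      1                20
Panel      30     11               330
Sensor     44     26              1144
Widget     73     13               949
sort by cost_times_units descending:
         cost  units  cost_times_units
product                               
Sensor     44     26              1144
Widget     73     13               949
Bolt       24     23               552
Panel      30     11               330
Gadget     21      9               189
Gizmo      20      1                20

330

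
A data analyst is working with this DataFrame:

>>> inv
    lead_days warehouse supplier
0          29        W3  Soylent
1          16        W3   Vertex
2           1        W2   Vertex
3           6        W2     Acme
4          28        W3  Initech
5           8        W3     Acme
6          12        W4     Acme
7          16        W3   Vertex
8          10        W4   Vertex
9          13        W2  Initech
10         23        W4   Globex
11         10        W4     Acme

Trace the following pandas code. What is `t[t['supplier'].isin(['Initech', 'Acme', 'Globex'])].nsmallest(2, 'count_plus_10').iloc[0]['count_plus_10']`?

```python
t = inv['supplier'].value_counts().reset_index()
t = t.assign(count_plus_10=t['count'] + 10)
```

11

value_counts of supplier:
supplier
Vertex     4
Acme       4
Initech    2
Soylent    1
Globex     1
Name: count, dtype: int64
reset_index():
  supplier  count
0   Vertex      4
1     Acme      4
2  Initech      2
3  Soylent      1
4   Globex      1
add column count_plus_10 = t['count'] + 10:
  supplier  count  count_plus_10
0   Vertex      4             14
1     Acme      4             14
2  Initech      2             12
3  Soylent      1             11
4   Globex      1             11
filter rows where supplier in ['Initech', 'Acme', 'Globex']:
  supplier  count  count_plus_10
1     Acme      4             14
2  Initech      2             12
4   Globex      1             11
take 2 rows with smallest count_plus_10:
  supplier  count  count_plus_10
4   Globex      1             11
2  Initech      2             12
value at position 0, column 'count_plus_10' → 11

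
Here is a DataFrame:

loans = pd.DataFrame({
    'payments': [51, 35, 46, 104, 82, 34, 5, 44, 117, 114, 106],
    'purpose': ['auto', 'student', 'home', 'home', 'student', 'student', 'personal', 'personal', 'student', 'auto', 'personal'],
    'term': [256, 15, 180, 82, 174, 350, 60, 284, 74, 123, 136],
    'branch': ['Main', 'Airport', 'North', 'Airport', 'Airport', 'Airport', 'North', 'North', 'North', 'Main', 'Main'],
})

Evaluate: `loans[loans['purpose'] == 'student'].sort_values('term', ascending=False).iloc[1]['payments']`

filter rows where purpose == 'student':
   payments  purpose  term   branch
1        35  student    15  Airport
4        82  student   174  Airport
5        34  student   350  Airport
8       117  student    74    North
sort by term descending:
   payments  purpose  term   branch
5        34  student   350  Airport
4        82  student   174  Airport
8       117  student    74    North
1        35  student    15  Airport

82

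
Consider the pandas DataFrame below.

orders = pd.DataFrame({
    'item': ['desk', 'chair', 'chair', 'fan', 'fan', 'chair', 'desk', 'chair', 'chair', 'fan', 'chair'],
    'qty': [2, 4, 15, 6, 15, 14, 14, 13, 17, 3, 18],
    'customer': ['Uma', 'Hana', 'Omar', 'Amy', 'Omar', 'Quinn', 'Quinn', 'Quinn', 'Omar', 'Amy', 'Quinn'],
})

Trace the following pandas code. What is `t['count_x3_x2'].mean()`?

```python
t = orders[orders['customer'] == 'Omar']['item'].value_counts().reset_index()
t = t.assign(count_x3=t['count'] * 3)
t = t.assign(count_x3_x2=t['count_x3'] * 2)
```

9.0

filter rows where customer == 'Omar':
    item  qty customer
2  chair   15     Omar
4    fan   15     Omar
8  chair   17     Omar
value_counts of item:
item
chair    2
fan      1
Name: count, dtype: int64
reset_index():
    item  count
0  chair      2
1    fan      1
add column count_x3 = t['count'] * 3:
    item  count  count_x3
0  chair      2         6
1    fan      1         3
add column count_x3_x2 = t['count_x3'] * 2:
    item  count  count_x3  count_x3_x2
0  chair      2         6           12
1    fan      1         3            6
Finally, mean of column 'count_x3_x2' = 9.0.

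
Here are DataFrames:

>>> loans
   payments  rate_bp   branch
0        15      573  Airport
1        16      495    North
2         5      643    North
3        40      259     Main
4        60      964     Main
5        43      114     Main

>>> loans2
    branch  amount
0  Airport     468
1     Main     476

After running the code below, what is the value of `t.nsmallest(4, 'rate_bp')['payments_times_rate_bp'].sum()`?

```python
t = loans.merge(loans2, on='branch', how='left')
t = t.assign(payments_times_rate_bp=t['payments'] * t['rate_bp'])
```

merge on 'branch' (how='left') → 6 rows:
   payments  rate_bp   branch  amount
0        15      573  Airport   468.0
1        16      495    North     NaN
2         5      643    North     NaN
3        40      259     Main   476.0
4        60      964     Main   476.0
5        43      114     Main   476.0
add column payments_times_rate_bp = t['payments'] * t['rate_bp']:
   payments  rate_bp   branch  amount  payments_times_rate_bp
0        15      573  Airport   468.0                    8595
1        16      495    North     NaN                    7920
2         5      643    North     NaN                    3215
3        40      259     Main   476.0                   10360
4        60      964     Main   476.0                   57840
5        43      114     Main   476.0                    4902
take 4 rows with smallest rate_bp:
   payments  rate_bp   branch  amount  payments_times_rate_bp
5        43      114     Main   476.0                    4902
3        40      259     Main   476.0                   10360
1        16      495    North     NaN                    7920
0        15      573  Airport   468.0                    8595
Reading off the sum of column 'payments_times_rate_bp', we get 31777.

31777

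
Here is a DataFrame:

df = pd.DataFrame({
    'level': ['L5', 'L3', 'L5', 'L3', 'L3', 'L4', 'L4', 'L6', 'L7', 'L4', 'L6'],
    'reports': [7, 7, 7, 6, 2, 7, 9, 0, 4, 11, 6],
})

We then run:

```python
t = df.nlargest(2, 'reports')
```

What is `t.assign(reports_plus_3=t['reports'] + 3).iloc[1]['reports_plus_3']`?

take 2 rows with largest reports:
  level  reports
9    L4       11
6    L4        9
add column reports_plus_3 = t['reports'] + 3:
  level  reports  reports_plus_3
9    L4       11              14
6    L4        9              12
value at position 1, column 'reports_plus_3' → 12

12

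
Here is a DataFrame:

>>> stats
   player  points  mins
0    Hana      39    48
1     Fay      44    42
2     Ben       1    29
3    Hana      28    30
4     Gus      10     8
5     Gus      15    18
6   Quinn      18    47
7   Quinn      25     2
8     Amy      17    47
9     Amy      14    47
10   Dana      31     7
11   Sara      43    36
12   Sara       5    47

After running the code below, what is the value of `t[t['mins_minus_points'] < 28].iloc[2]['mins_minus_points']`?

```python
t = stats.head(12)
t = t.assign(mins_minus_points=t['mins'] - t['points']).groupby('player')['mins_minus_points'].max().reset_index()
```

3

take first 12 rows:
   player  points  mins
0    Hana      39    48
1     Fay      44    42
2     Ben       1    29
3    Hana      28    30
4     Gus      10     8
5     Gus      15    18
6   Quinn      18    47
7   Quinn      25     2
8     Amy      17    47
9     Amy      14    47
10   Dana      31     7
11   Sara      43    36
add column mins_minus_points = t['mins'] - t['points']:
   player  points  mins  mins_minus_points
0    Hana      39    48                  9
1     Fay      44    42                 -2
2     Ben       1    29                 28
3    Hana      28    30                  2
4     Gus      10     8                 -2
5     Gus      15    18                  3
6   Quinn      18    47                 29
7   Quinn      25     2                -23
8     Amy      17    47                 30
9     Amy      14    47                 33
10   Dana      31     7                -24
11   Sara      43    36                 -7
group by player, max of mins_minus_points:
player
Amy      33
Ben      28
Dana    -24
Fay      -2
Gus       3
Hana      9
Quinn    29
Sara     -7
Name: mins_minus_points, dtype: int64
reset_index():
  player  mins_minus_points
0    Amy                 33
1    Ben                 28
2   Dana                -24
3    Fay                 -2
4    Gus                  3
5   Hana                  9
6  Quinn                 29
7   Sara                 -7
filter rows where mins_minus_points < 28:
  player  mins_minus_points
2   Dana                -24
3    Fay                 -2
4    Gus                  3
5   Hana                  9
7   Sara                 -7
So iloc[2]['mins_minus_points'] = 3.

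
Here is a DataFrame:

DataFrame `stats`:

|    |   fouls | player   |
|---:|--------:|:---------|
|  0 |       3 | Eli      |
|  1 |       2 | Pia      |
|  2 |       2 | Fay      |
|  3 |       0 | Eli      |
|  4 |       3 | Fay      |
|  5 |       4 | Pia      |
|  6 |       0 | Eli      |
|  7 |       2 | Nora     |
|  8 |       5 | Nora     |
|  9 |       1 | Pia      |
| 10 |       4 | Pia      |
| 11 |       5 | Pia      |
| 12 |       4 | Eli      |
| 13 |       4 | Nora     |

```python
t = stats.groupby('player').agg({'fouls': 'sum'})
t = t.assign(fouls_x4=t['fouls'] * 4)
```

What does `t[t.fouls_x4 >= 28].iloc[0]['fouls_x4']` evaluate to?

28

group by player, sum of fouls:
        fouls
player       
Eli         7
Fay         5
Nora       11
Pia        16
add column fouls_x4 = t['fouls'] * 4:
        fouls  fouls_x4
player                 
Eli         7        28
Fay         5        20
Nora       11        44
Pia        16        64
filter rows where fouls_x4 >= 28:
        fouls  fouls_x4
player                 
Eli         7        28
Nora       11        44
Pia        16        64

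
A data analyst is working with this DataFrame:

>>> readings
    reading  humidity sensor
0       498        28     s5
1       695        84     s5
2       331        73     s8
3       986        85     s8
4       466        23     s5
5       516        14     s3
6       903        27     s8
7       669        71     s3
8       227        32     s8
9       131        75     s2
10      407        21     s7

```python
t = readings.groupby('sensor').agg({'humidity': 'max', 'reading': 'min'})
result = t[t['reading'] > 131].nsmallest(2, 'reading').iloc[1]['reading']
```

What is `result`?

group by sensor: max(humidity), min(reading):
        humidity  reading
sensor                   
s2            75      131
s3            71      516
s5            84      466
s7            21      407
s8            85      227
filter rows where reading > 131:
        humidity  reading
sensor                   
s3            71      516
s5            84      466
s7            21      407
s8            85      227
take 2 rows with smallest reading:
        humidity  reading
sensor                   
s8            85      227
s7            21      407
So iloc[1]['reading'] = 407.

407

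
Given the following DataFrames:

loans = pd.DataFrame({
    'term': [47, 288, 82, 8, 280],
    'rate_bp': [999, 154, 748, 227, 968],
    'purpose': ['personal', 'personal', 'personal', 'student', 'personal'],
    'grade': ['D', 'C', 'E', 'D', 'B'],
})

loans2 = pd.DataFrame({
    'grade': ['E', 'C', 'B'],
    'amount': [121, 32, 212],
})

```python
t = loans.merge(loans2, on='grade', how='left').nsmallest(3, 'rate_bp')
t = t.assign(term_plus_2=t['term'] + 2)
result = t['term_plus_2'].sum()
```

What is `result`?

384

merge on 'grade' (how='left') → 5 rows:
   term  rate_bp   purpose grade  amount
0    47      999  personal     D     NaN
1   288      154  personal     C    32.0
2    82      748  personal     E   121.0
3     8      227   student     D     NaN
4   280      968  personal     B   212.0
take 3 rows with smallest rate_bp:
   term  rate_bp   purpose grade  amount
1   288      154  personal     C    32.0
3     8      227   student     D     NaN
2    82      748  personal     E   121.0
add column term_plus_2 = t['term'] + 2:
   term  rate_bp   purpose grade  amount  term_plus_2
1   288      154  personal     C    32.0          290
3     8      227   student     D     NaN           10
2    82      748  personal     E   121.0           84
sum of column 'term_plus_2' → 384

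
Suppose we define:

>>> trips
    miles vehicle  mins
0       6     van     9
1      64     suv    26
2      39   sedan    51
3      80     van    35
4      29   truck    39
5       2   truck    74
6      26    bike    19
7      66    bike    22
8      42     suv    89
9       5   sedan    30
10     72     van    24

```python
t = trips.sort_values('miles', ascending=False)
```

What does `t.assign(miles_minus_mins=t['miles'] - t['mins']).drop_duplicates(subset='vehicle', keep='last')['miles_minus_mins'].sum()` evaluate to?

-140

sort by miles descending:
    miles vehicle  mins
3      80     van    35
10     72     van    24
7      66    bike    22
1      64     suv    26
8      42     suv    89
2      39   sedan    51
4      29   truck    39
6      26    bike    19
0       6     van     9
9       5   sedan    30
5       2   truck    74
add column miles_minus_mins = t['miles'] - t['mins']:
    miles vehicle  mins  miles_minus_mins
3      80     van    35                45
10     72     van    24                48
7      66    bike    22                44
1      64     suv    26                38
8      42     suv    89               -47
2      39   sedan    51               -12
4      29   truck    39               -10
6      26    bike    19                 7
0       6     van     9                -3
9       5   sedan    30               -25
5       2   truck    74               -72
drop duplicate vehicle (keep=last):
   miles vehicle  mins  miles_minus_mins
8     42     suv    89               -47
6     26    bike    19                 7
0      6     van     9                -3
9      5   sedan    30               -25
5      2   truck    74               -72
The sum of column 'miles_minus_mins' is -140.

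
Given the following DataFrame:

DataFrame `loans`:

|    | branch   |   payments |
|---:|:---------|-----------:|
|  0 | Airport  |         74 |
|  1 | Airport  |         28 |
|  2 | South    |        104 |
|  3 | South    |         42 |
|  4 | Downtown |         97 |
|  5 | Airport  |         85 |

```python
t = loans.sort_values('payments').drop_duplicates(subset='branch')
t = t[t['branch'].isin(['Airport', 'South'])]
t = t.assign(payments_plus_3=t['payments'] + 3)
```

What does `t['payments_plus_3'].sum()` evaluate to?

76

sort by payments:
     branch  payments
1   Airport        28
3     South        42
0   Airport        74
5   Airport        85
4  Downtown        97
2     South       104
drop duplicate branch (keep=first):
     branch  payments
1   Airport        28
3     South        42
4  Downtown        97
filter rows where branch in ['Airport', 'South']:
    branch  payments
1  Airport        28
3    South        42
add column payments_plus_3 = t['payments'] + 3:
    branch  payments  payments_plus_3
1  Airport        28               31
3    South        42               45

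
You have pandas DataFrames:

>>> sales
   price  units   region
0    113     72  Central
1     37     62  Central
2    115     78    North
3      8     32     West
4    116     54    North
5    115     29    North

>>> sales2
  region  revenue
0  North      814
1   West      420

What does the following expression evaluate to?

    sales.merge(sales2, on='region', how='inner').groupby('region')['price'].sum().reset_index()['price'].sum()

354

merge on 'region' (how='inner') → 4 rows:
   price  units region  revenue
0    115     78  North      814
1      8     32   West      420
2    116     54  North      814
3    115     29  North      814
group by region, sum of price:
region
North    346
West       8
Name: price, dtype: int64
reset_index():
  region  price
0  North    346
1   West      8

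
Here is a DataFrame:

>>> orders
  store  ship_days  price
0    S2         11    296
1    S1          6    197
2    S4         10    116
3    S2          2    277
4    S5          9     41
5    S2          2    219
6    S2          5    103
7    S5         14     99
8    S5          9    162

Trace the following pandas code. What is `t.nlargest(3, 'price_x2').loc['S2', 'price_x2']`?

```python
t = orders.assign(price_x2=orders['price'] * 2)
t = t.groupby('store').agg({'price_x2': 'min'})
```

206

add column price_x2 = orders['price'] * 2:
  store  ship_days  price  price_x2
0    S2         11    296       592
1    S1          6    197       394
2    S4         10    116       232
3    S2          2    277       554
4    S5          9     41        82
5    S2          2    219       438
6    S2          5    103       206
7    S5         14     99       198
8    S5          9    162       324
group by store, min of price_x2:
       price_x2
store          
S1          394
S2          206
S4          232
S5           82
take 3 rows with largest price_x2:
       price_x2
store          
S1          394
S4          232
S2          206
Finally, value at row 'S2', column 'price_x2' = 206.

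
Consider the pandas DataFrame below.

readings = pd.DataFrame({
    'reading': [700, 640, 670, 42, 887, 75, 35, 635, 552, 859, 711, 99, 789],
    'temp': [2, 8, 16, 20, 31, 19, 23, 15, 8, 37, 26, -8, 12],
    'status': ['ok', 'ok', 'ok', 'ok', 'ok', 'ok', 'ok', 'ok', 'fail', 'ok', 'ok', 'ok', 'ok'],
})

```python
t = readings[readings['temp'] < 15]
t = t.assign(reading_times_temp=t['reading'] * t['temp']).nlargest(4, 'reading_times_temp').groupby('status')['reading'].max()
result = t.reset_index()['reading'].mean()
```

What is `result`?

670.5

filter rows where temp < 15:
    reading  temp status
0       700     2     ok
1       640     8     ok
8       552     8   fail
11       99    -8     ok
12      789    12     ok
add column reading_times_temp = t['reading'] * t['temp']:
    reading  temp status  reading_times_temp
0       700     2     ok                1400
1       640     8     ok                5120
8       552     8   fail                4416
11       99    -8     ok                -792
12      789    12     ok                9468
take 4 rows with largest reading_times_temp:
    reading  temp status  reading_times_temp
12      789    12     ok                9468
1       640     8     ok                5120
8       552     8   fail                4416
0       700     2     ok                1400
group by status, max of reading:
status
fail    552
ok      789
Name: reading, dtype: int64
reset_index():
  status  reading
0   fail      552
1     ok      789
Reading off the mean of column 'reading', we get 670.5.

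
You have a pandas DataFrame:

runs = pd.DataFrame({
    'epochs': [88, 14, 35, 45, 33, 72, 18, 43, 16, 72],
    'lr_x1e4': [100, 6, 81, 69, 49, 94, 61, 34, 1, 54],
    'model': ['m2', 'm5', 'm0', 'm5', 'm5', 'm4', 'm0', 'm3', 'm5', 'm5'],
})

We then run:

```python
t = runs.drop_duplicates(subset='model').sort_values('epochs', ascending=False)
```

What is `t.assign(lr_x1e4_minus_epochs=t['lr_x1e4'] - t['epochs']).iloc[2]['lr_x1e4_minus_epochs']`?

drop duplicate model (keep=first):
   epochs  lr_x1e4 model
0      88      100    m2
1      14        6    m5
2      35       81    m0
5      72       94    m4
7      43       34    m3
sort by epochs descending:
   epochs  lr_x1e4 model
0      88      100    m2
5      72       94    m4
7      43       34    m3
2      35       81    m0
1      14        6    m5
add column lr_x1e4_minus_epochs = t['lr_x1e4'] - t['epochs']:
   epochs  lr_x1e4 model  lr_x1e4_minus_epochs
0      88      100    m2                    12
5      72       94    m4                    22
7      43       34    m3                    -9
2      35       81    m0                    46
1      14        6    m5                    -8

-9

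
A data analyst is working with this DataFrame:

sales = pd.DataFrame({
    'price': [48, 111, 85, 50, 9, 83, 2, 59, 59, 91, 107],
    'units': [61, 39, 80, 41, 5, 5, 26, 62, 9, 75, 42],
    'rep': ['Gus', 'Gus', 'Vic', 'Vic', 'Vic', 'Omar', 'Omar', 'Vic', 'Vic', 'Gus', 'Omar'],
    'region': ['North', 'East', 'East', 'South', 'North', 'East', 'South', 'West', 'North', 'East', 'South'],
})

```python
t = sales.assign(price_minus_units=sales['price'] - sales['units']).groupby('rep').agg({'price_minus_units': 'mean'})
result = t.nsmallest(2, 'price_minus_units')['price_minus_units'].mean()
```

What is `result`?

19.0

add column price_minus_units = sales['price'] - sales['units']:
    price  units   rep region  price_minus_units
0      48     61   Gus  North                -13
1     111     39   Gus   East                 72
2      85     80   Vic   East                  5
3      50     41   Vic  South                  9
4       9      5   Vic  North                  4
5      83      5  Omar   East                 78
6       2     26  Omar  South                -24
7      59     62   Vic   West                 -3
8      59      9   Vic  North                 50
9      91     75   Gus   East                 16
10    107     42  Omar  South                 65
group by rep, mean of price_minus_units:
      price_minus_units
rep                    
Gus           25.000000
Omar          39.666667
Vic           13.000000
take 2 rows with smallest price_minus_units:
     price_minus_units
rep                   
Vic               13.0
Gus               25.0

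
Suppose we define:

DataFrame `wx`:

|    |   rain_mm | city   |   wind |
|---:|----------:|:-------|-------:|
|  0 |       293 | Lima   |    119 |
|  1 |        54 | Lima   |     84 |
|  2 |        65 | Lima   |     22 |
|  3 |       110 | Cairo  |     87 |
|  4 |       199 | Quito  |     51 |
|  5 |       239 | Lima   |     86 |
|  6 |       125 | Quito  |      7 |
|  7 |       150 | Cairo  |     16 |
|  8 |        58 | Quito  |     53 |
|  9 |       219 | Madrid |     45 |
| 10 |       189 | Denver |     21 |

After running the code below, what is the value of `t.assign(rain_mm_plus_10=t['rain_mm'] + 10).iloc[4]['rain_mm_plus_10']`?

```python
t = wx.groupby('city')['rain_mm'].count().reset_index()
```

13

group by city, count of rain_mm:
city
Cairo     2
Denver    1
Lima      4
Madrid    1
Quito     3
Name: rain_mm, dtype: int64
reset_index():
     city  rain_mm
0   Cairo        2
1  Denver        1
2    Lima        4
3  Madrid        1
4   Quito        3
add column rain_mm_plus_10 = t['rain_mm'] + 10:
     city  rain_mm  rain_mm_plus_10
0   Cairo        2               12
1  Denver        1               11
2    Lima        4               14
3  Madrid        1               11
4   Quito        3               13
The value at position 4, column 'rain_mm_plus_10' is 13.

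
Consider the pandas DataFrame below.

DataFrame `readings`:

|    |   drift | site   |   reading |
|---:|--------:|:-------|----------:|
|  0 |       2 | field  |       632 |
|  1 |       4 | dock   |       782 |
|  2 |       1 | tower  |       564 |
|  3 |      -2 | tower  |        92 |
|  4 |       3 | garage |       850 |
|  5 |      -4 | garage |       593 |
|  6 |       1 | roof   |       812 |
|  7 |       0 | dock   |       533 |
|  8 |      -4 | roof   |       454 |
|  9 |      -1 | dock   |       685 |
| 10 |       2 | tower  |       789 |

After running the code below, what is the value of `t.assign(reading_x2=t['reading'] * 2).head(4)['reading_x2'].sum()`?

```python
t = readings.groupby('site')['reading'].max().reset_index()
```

6152

group by site, max of reading:
site
dock      782
field     632
garage    850
roof      812
tower     789
Name: reading, dtype: int64
reset_index():
     site  reading
0    dock      782
1   field      632
2  garage      850
3    roof      812
4   tower      789
add column reading_x2 = t['reading'] * 2:
     site  reading  reading_x2
0    dock      782        1564
1   field      632        1264
2  garage      850        1700
3    roof      812        1624
4   tower      789        1578
take first 4 rows:
     site  reading  reading_x2
0    dock      782        1564
1   field      632        1264
2  garage      850        1700
3    roof      812        1624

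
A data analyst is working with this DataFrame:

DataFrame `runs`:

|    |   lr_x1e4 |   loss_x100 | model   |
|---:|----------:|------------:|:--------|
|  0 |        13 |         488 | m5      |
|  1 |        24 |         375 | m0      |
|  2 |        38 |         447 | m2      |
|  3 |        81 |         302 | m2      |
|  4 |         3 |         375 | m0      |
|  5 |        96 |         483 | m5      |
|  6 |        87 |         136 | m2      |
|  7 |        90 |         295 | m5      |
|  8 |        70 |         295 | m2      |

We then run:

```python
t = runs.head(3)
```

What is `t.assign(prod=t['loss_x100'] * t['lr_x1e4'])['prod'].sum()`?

take first 3 rows:
   lr_x1e4  loss_x100 model
0       13        488    m5
1       24        375    m0
2       38        447    m2
add column prod = t['loss_x100'] * t['lr_x1e4']:
   lr_x1e4  loss_x100 model   prod
0       13        488    m5   6344
1       24        375    m0   9000
2       38        447    m2  16986
The sum of column 'prod' is 32330.

32330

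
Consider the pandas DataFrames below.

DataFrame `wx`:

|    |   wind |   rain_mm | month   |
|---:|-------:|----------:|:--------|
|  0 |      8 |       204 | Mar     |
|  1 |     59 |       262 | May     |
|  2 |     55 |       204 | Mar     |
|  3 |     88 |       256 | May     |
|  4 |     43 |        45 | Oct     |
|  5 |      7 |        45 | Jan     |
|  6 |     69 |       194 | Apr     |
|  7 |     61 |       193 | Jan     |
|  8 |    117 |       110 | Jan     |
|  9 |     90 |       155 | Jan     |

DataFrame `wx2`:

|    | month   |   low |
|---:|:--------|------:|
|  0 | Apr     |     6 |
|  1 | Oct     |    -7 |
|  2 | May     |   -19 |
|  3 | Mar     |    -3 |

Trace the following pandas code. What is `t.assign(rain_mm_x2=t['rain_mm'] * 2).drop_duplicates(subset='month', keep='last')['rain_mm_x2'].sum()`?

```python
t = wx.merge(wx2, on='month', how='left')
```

1708

merge on 'month' (how='left') → 10 rows:
   wind  rain_mm month   low
0     8      204   Mar  -3.0
1    59      262   May -19.0
2    55      204   Mar  -3.0
3    88      256   May -19.0
4    43       45   Oct  -7.0
5     7       45   Jan   NaN
6    69      194   Apr   6.0
7    61      193   Jan   NaN
8   117      110   Jan   NaN
9    90      155   Jan   NaN
add column rain_mm_x2 = t['rain_mm'] * 2:
   wind  rain_mm month   low  rain_mm_x2
0     8      204   Mar  -3.0         408
1    59      262   May -19.0         524
2    55      204   Mar  -3.0         408
3    88      256   May -19.0         512
4    43       45   Oct  -7.0          90
5     7       45   Jan   NaN          90
6    69      194   Apr   6.0         388
7    61      193   Jan   NaN         386
8   117      110   Jan   NaN         220
9    90      155   Jan   NaN         310
drop duplicate month (keep=last):
   wind  rain_mm month   low  rain_mm_x2
2    55      204   Mar  -3.0         408
3    88      256   May -19.0         512
4    43       45   Oct  -7.0          90
6    69      194   Apr   6.0         388
9    90      155   Jan   NaN         310
So sum() = 1708.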